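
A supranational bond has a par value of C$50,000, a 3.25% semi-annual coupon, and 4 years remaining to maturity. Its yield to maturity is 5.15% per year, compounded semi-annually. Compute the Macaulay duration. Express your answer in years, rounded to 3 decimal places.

3.774 years

Periodic yield y = 0.02575. Discount each cash flow and weight by its period:
  t   CF        PV=CF/(1+0.02575)^t    t·PV
  1       812.50       792.1033       792.1033
  2       812.50       772.2187     1,544.4374
  3       812.50       752.8333     2,258.4998
  4       812.50       733.9344     2,935.7378
  5       812.50       715.5101     3,577.5503
  6       812.50       697.5482     4,185.2891
  7       812.50       680.0372     4,760.2606
  8    50,812.50    41,460.8649   331,686.9194
  Σ                 46,605.0501   351,740.7977
Price P = Σ PV = 46,605.0501.
Macaulay duration = Σ(t·PV) / P = 351,740.7977 / 46,605.0501 = 7.54727 half-year periods.
In years: 7.54727 / 2 = 3.77363 years.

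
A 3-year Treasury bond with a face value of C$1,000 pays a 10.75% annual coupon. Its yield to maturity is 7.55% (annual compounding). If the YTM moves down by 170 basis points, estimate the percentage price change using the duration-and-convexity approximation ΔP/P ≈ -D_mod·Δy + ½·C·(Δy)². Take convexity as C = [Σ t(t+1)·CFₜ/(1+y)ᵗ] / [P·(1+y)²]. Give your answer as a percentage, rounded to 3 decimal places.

+4.447%

With y = 0.0755:
  t   CF        PV=CF/(1+0.0755)^t    t·PV        t(t+1)·PV
  1       107.50        99.9535        99.9535         199.9070
  2       107.50        92.9368       185.8736         557.6207
  3     1,107.50       890.2510     2,670.7531      10,683.0125
  Σ                  1,083.1413     2,956.5802      11,440.5402
P = 1,083.1413; D_Mac = 2.72963 yrs; D_mod = 2.53801 yrs; C = 9.13147.
Duration effect: -2.53801 × (-0.017) = +0.043146
Convexity effect: 0.5 × 9.13147 × (-0.017)² = +0.0013195
ΔP/P ≈ +0.043146 + 0.0013195 = +0.044466 = +4.4466%.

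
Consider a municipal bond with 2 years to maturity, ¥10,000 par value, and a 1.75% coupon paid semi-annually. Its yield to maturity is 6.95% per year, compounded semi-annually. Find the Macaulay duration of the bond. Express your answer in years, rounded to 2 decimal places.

1.97 years

Periodic yield y = 0.03475. Discount each cash flow and weight by its period:
  t   CF        PV=CF/(1+0.03475)^t    t·PV
  1        87.50        84.5615        84.5615
  2        87.50        81.7217       163.4433
  3        87.50        78.9772       236.9316
  4    10,087.50     8,799.1720    35,196.6880
  Σ                  9,044.4324    35,681.6244
Price P = Σ PV = 9,044.4324.
Macaulay duration = Σ(t·PV) / P = 35,681.6244 / 9,044.4324 = 3.94515 half-year periods.
In years: 3.94515 / 2 = 1.97257 years.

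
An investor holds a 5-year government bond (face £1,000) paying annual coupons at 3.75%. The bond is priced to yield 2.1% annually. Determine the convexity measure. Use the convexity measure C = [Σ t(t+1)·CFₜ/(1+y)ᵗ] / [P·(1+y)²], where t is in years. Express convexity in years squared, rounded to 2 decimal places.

With y = 0.021:
  t   CF        PV=CF/(1+0.021)^t    t·PV        t(t+1)·PV
  1        37.50        36.7287        36.7287          73.4574
  2        37.50        35.9733        71.9465         215.8396
  3        37.50        35.2334       105.7001         422.8003
  4        37.50        34.5087       138.0347         690.1735
  5     1,037.50       935.1029     4,675.5144      28,053.0864
  Σ                  1,077.5469     5,027.9244      29,455.3572
P = 1,077.5469.
Convexity = Σ t(t+1)·PV / [P·(1+y)²] = 29,455.3572 / (1,077.5469 × 1.042441) = 26.22265.

26.22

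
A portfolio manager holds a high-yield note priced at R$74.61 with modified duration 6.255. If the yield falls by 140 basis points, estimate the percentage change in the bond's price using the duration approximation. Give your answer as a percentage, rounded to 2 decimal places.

Duration approximation: ΔP/P ≈ -D_mod · Δy = -6.255 × (-0.014) = +0.087570.
As a percentage: +8.7570%.

+8.76%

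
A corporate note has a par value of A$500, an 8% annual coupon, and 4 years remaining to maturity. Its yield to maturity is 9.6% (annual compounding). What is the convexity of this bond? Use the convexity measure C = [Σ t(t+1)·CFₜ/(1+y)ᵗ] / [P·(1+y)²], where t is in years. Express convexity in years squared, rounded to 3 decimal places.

With y = 0.096:
  t   CF        PV=CF/(1+0.096)^t    t·PV        t(t+1)·PV
  1        40.00        36.4964        36.4964          72.9927
  2        40.00        33.2996        66.5992         199.7975
  3        40.00        30.3828        91.1485         364.5940
  4       540.00       374.2412     1,496.9646       7,484.8231
  Σ                    474.4199     1,691.2087       8,122.2074
P = 474.4199.
Convexity = Σ t(t+1)·PV / [P·(1+y)²] = 8,122.2074 / (474.4199 × 1.201216) = 14.25247.

14.252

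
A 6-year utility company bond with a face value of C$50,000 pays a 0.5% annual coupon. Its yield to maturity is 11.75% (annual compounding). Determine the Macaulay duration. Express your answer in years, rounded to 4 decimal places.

Periodic yield y = 0.1175. Discount each cash flow and weight by its year:
  t   CF        PV=CF/(1+0.1175)^t    t·PV
  1       250.00       223.7136       223.7136
  2       250.00       200.1912       400.3824
  3       250.00       179.1420       537.4260
  4       250.00       160.3060       641.2242
  5       250.00       143.4506       717.2530
  6    50,250.00    25,801.8517   154,811.1104
  Σ                 26,708.6552   157,331.1095
Price P = Σ PV = 26,708.6552.
Macaulay duration = Σ(t·PV) / P = 157,331.1095 / 26,708.6552 = 5.89064 years.

5.8906 years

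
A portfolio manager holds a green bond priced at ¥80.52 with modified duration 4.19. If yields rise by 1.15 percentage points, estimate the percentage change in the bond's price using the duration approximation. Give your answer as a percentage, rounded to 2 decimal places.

-4.82%

Duration approximation: ΔP/P ≈ -D_mod · Δy = -4.19 × (+0.0115) = -0.048185.
As a percentage: -4.8185%.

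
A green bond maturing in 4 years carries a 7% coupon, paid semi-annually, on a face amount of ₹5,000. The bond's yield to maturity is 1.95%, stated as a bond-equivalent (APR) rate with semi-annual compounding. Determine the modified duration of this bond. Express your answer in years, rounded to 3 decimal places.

3.566 years

Periodic yield y = 0.00975. First find Macaulay duration:
  t   CF        PV=CF/(1+0.00975)^t    t·PV
  1       175.00       173.3102       173.3102
  2       175.00       171.6368       343.2735
  3       175.00       169.9795       509.9384
  4       175.00       168.3382       673.3527
  5       175.00       166.7127       833.5636
  6       175.00       165.1030       990.6178
  7       175.00       163.5088     1,144.5613
  8     5,175.00     4,788.4996    38,307.9971
  Σ                  5,967.0887    42,976.6147
P = 5,967.0887; Macaulay duration = 42,976.6147 / 5,967.0887 = 7.20228 half-year periods = 3.60114 years.
Modified duration = D_Mac / (1 + y) = 3.60114 / 1.00975 = 3.56637 years.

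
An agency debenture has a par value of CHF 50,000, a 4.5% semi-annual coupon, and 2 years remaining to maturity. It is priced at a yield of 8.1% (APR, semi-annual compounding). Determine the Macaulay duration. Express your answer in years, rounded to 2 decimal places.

Periodic yield y = 0.0405. Discount each cash flow and weight by its period:
  t   CF        PV=CF/(1+0.0405)^t    t·PV
  1     1,125.00     1,081.2110     1,081.2110
  2     1,125.00     1,039.1263     2,078.2527
  3     1,125.00       998.6798     2,996.0394
  4    51,125.00    43,617.9231   174,471.6925
  Σ                 46,736.9402   180,627.1956
Price P = Σ PV = 46,736.9402.
Macaulay duration = Σ(t·PV) / P = 180,627.1956 / 46,736.9402 = 3.86476 half-year periods.
In years: 3.86476 / 2 = 1.93238 years.

1.93 years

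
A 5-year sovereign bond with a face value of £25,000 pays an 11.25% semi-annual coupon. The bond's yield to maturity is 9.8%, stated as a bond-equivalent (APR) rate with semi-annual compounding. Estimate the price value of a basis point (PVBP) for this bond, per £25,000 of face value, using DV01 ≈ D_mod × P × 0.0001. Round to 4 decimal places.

£10.0416

Periodic yield y = 0.049.
  t   CF        PV=CF/(1+0.049)^t    t·PV
  1     1,406.25     1,340.5624     1,340.5624
  2     1,406.25     1,277.9432     2,555.8864
  3     1,406.25     1,218.2490     3,654.7471
  4     1,406.25     1,161.3432     4,645.3728
  5     1,406.25     1,107.0955     5,535.4776
  6     1,406.25     1,055.3818     6,332.2909
  7     1,406.25     1,006.0837     7,042.5860
  8     1,406.25       959.0884     7,672.7071
  9     1,406.25       914.2883     8,228.5943
  10   26,406.25    16,366.3505   163,663.5054
  Σ                 26,406.3861   210,671.7300
P = 26,406.3861; D_Mac = 7.97806 half-year periods = 3.98903 yrs; D_mod = 3.80270 yrs.
DV01 ≈ 3.80270 × 26,406.3861 × 0.0001 = 10.041551.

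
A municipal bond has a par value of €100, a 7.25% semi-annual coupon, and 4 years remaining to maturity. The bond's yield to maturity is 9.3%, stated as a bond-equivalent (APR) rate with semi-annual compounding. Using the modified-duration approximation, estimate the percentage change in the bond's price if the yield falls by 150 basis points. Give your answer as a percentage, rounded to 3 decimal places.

+5.051%

Periodic yield y = 0.0465. Modified duration first:
  t   CF        PV=CF/(1+0.0465)^t    t·PV
  1        3.625         3.4639         3.4639
  2        3.625         3.3100         6.6200
  3        3.625         3.1629         9.4888
  4        3.625         3.0224        12.0896
  5        3.625         2.8881        14.4405
  6        3.625         2.7598        16.5586
  7        3.625         2.6371        18.4600
  8      103.625        72.0362       576.2895
  Σ                     93.2805       657.4109
P = 93.2805; D_Mac = 7.04768 half-year periods = 3.52384 yrs; D_mod = 3.52384/(1+0.0465) = 3.36726 yrs.
ΔP/P ≈ -D_mod · Δy = -3.36726 × (-0.015) = +0.050509 = +5.0509%.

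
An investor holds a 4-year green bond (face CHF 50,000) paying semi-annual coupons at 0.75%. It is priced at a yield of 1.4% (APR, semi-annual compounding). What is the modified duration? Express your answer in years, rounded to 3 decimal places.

Periodic yield y = 0.007. First find Macaulay duration:
  t   CF        PV=CF/(1+0.007)^t    t·PV
  1       187.50       186.1966       186.1966
  2       187.50       184.9023       369.8046
  3       187.50       183.6170       550.8510
  4       187.50       182.3406       729.3624
  5       187.50       181.0731       905.3655
  6       187.50       179.8144     1,078.8864
  7       187.50       178.5644     1,249.9511
  8    50,187.50    47,463.5041   379,708.0331
  Σ                 48,740.0126   384,778.4506
P = 48,740.0126; Macaulay duration = 384,778.4506 / 48,740.0126 = 7.89451 half-year periods = 3.94725 years.
Modified duration = D_Mac / (1 + y) = 3.94725 / 1.007 = 3.91982 years.

3.920 years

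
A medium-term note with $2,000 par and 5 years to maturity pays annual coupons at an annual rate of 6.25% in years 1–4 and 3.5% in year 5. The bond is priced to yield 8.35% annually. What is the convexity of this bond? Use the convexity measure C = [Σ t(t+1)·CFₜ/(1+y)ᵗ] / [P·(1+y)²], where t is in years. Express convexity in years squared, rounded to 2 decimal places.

21.54

With y = 0.0835:
  t   CF        PV=CF/(1+0.0835)^t    t·PV        t(t+1)·PV
  1       125.00       115.3669       115.3669         230.7337
  2       125.00       106.4761       212.9522         638.8567
  3       125.00        98.2705       294.8116       1,179.2463
  4       125.00        90.6973       362.7892       1,813.9460
  5     2,070.00     1,386.1996     6,930.9980      41,585.9878
  Σ                  1,797.0104     7,916.9178      45,448.7704
P = 1,797.0104.
Convexity = Σ t(t+1)·PV / [P·(1+y)²] = 45,448.7704 / (1,797.0104 × 1.173972) = 21.54337.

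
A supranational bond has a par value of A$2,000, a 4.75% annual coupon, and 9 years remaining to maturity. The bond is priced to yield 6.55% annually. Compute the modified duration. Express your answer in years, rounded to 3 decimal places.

Periodic yield y = 0.0655. First find Macaulay duration:
  t   CF        PV=CF/(1+0.0655)^t    t·PV
  1        95.00        89.1600        89.1600
  2        95.00        83.6790       167.3581
  3        95.00        78.5350       235.6050
  4        95.00        73.7072       294.8287
  5        95.00        69.1761       345.8807
  6        95.00        64.9236       389.5419
  7        95.00        60.9326       426.5279
  8        95.00        57.1868       457.4946
  9     2,095.00     1,183.5945    10,652.3506
  Σ                  1,760.8949    13,058.7475
P = 1,760.8949; Macaulay duration = 13,058.7475 / 1,760.8949 = 7.41597 years.
Modified duration = D_Mac / (1 + y) = 7.41597 / 1.0655 = 6.96009 years.

6.960 years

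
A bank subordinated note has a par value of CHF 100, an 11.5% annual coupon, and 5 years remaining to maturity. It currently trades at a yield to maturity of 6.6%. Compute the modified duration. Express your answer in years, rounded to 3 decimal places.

3.900 years

Periodic yield y = 0.066. First find Macaulay duration:
  t   CF        PV=CF/(1+0.066)^t    t·PV
  1        11.50        10.7880        10.7880
  2        11.50        10.1201        20.2401
  3        11.50         9.4935        28.4805
  4        11.50         8.9057        35.6229
  5       111.50        81.0007       405.0036
  Σ                    120.3080       500.1351
P = 120.3080; Macaulay duration = 500.1351 / 120.3080 = 4.15712 years.
Modified duration = D_Mac / (1 + y) = 4.15712 / 1.066 = 3.89974 years.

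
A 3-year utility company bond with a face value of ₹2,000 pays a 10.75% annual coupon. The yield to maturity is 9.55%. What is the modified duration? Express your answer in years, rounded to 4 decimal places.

2.4852 years

Periodic yield y = 0.0955. First find Macaulay duration:
  t   CF        PV=CF/(1+0.0955)^t    t·PV
  1       215.00       196.2574       196.2574
  2       215.00       179.1487       358.2974
  3     2,215.00     1,684.7543     5,054.2630
  Σ                  2,060.1605     5,608.8179
P = 2,060.1605; Macaulay duration = 5,608.8179 / 2,060.1605 = 2.72252 years.
Modified duration = D_Mac / (1 + y) = 2.72252 / 1.0955 = 2.48518 years.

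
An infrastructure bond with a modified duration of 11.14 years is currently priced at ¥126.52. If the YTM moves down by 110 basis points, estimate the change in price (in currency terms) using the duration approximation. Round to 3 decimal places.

+¥15.504

Duration approximation: ΔP/P ≈ -D_mod · Δy = -11.14 × (-0.011) = +0.122540.
ΔP ≈ 126.52 × (+0.122540) = +15.5037608.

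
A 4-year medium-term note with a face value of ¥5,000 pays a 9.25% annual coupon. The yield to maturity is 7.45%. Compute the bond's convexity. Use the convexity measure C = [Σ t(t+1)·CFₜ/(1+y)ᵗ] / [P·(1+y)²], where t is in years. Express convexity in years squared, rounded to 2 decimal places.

14.65

With y = 0.0745:
  t   CF        PV=CF/(1+0.0745)^t    t·PV        t(t+1)·PV
  1       462.50       430.4328       430.4328         860.8655
  2       462.50       400.5889       801.1778       2,403.5333
  3       462.50       372.8142     1,118.4427       4,473.7707
  4     5,462.50     4,097.9417    16,391.7666      81,958.8331
  Σ                  5,301.7775    18,741.8198      89,697.0026
P = 5,301.7775.
Convexity = Σ t(t+1)·PV / [P·(1+y)²] = 89,697.0026 / (5,301.7775 × 1.154550) = 14.65357.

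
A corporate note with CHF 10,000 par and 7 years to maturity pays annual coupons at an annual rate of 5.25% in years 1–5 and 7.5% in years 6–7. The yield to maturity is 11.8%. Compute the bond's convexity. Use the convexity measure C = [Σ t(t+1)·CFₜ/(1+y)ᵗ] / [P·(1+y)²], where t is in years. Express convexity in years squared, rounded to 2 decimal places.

With y = 0.118:
  t   CF        PV=CF/(1+0.118)^t    t·PV        t(t+1)·PV
  1       525.00       469.5886       469.5886         939.1771
  2       525.00       420.0255       840.0511       2,520.1532
  3       525.00       375.6937     1,127.0810       4,508.3242
  4       525.00       336.0409     1,344.1634       6,720.8172
  5       525.00       300.5732     1,502.8661       9,017.1966
  6       750.00       384.0701     2,304.4203      16,130.9421
  7    10,750.00     4,923.9750    34,467.8250     275,742.6001
  Σ                  7,209.9669    42,055.9955     315,579.2106
P = 7,209.9669.
Convexity = Σ t(t+1)·PV / [P·(1+y)²] = 315,579.2106 / (7,209.9669 × 1.249924) = 35.01801.

35.02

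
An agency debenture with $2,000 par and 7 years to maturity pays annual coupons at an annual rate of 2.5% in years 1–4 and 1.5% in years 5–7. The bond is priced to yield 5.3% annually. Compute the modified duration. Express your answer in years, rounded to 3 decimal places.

Periodic yield y = 0.053. First find Macaulay duration:
  t   CF        PV=CF/(1+0.053)^t    t·PV
  1        50.00        47.4834        47.4834
  2        50.00        45.0934        90.1869
  3        50.00        42.8238       128.4713
  4        50.00        40.6683       162.6734
  5        30.00        23.1728       115.8642
  6        30.00        22.0065       132.0390
  7     2,030.00     1,414.1564     9,899.0947
  Σ                  1,635.4047    10,575.8129
P = 1,635.4047; Macaulay duration = 10,575.8129 / 1,635.4047 = 6.46679 years.
Modified duration = D_Mac / (1 + y) = 6.46679 / 1.053 = 6.14130 years.

6.141 years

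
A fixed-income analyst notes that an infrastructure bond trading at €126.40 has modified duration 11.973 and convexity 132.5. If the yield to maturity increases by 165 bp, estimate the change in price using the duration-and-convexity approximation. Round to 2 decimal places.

-€22.69

Duration effect: -D_mod·Δy = -11.973 × (+0.0165) = -0.1975545
Convexity effect: ½·C·(Δy)² = 0.5 × 132.5 × (0.0165)² = +0.0180365625
ΔP/P ≈ -0.1975545 + 0.0180365625 = -0.1795179375
ΔP ≈ 126.40 × (-0.1795179375) = -22.6910673.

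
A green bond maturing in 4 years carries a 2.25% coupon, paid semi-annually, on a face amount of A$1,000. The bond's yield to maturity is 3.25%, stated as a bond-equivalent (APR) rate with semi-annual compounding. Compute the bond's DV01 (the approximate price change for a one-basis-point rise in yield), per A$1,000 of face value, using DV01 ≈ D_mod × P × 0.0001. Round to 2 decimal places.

Periodic yield y = 0.01625.
  t   CF        PV=CF/(1+0.01625)^t    t·PV
  1        11.25        11.0701        11.0701
  2        11.25        10.8931        21.7862
  3        11.25        10.7189        32.1567
  4        11.25        10.5475        42.1901
  5        11.25        10.3789        51.8943
  6        11.25        10.2129        61.2774
  7        11.25        10.0496        70.3472
  8     1,011.25       888.9024     7,111.2190
  Σ                    962.7734     7,401.9410
P = 962.7734; D_Mac = 7.68814 half-year periods = 3.84407 yrs; D_mod = 3.78261 yrs.
DV01 ≈ 3.78261 × 962.7734 × 0.0001 = 0.364179.

A$0.36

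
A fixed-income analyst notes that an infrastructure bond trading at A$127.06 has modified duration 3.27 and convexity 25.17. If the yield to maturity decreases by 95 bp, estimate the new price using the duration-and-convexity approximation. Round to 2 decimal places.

A$131.15

Duration effect: -D_mod·Δy = -3.27 × (-0.0095) = +0.031065
Convexity effect: ½·C·(Δy)² = 0.5 × 25.17 × (-0.0095)² = +0.00113579625
ΔP/P ≈ +0.031065 + 0.00113579625 = +0.03220079625
New price ≈ 127.06 × (1 + 0.03220079625) = 131.151433171525.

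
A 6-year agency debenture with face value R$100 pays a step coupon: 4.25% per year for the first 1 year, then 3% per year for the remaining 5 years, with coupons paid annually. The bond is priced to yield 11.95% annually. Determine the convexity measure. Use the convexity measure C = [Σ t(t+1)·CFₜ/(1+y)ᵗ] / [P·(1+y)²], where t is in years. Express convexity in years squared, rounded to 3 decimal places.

28.985

With y = 0.1195:
  t   CF        PV=CF/(1+0.1195)^t    t·PV        t(t+1)·PV
  1         4.25         3.7963         3.7963           7.5927
  2         3.00         2.3937         4.7874          14.3623
  3         3.00         2.1382         6.4146          25.6584
  4         3.00         1.9100         7.6399          38.1993
  5         3.00         1.7061         8.5304          51.1826
  6       103.00        52.3230       313.9380       2,197.5660
  Σ                     64.2673       345.1067       2,334.5612
P = 64.2673.
Convexity = Σ t(t+1)·PV / [P·(1+y)²] = 2,334.5612 / (64.2673 × 1.253280) = 28.98458.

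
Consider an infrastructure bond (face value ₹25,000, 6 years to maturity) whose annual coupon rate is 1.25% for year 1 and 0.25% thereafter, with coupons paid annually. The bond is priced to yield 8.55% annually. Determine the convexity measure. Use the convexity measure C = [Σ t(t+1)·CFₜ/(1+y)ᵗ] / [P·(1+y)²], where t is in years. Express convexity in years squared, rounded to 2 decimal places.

34.76

With y = 0.0855:
  t   CF        PV=CF/(1+0.0855)^t    t·PV        t(t+1)·PV
  1       312.50       287.8858       287.8858         575.7715
  2        62.50        53.0421       106.0841         318.2523
  3        62.50        48.8642       146.5925         586.3701
  4        62.50        45.0154       180.0614         900.3072
  5        62.50        41.4697       207.3485       1,244.0910
  6    25,062.50    15,319.5294    91,917.1761     643,420.2330
  Σ                 15,795.8064    92,845.1485     647,045.0251
P = 15,795.8064.
Convexity = Σ t(t+1)·PV / [P·(1+y)²] = 647,045.0251 / (15,795.8064 × 1.178310) = 34.76426.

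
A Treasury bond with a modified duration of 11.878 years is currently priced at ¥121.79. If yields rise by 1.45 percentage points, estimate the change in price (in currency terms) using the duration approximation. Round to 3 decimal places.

-¥20.976

Duration approximation: ΔP/P ≈ -D_mod · Δy = -11.878 × (+0.0145) = -0.172231.
ΔP ≈ 121.79 × (-0.172231) = -20.97601349.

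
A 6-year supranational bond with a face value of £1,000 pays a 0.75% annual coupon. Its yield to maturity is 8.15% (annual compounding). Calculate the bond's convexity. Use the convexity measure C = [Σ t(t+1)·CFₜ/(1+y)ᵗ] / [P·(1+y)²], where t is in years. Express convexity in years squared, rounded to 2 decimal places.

With y = 0.0815:
  t   CF        PV=CF/(1+0.0815)^t    t·PV        t(t+1)·PV
  1         7.50         6.9348         6.9348          13.8696
  2         7.50         6.4122        12.8244          38.4733
  3         7.50         5.9290        17.7870          71.1480
  4         7.50         5.4822        21.9288         109.6441
  5         7.50         5.0691        25.3454         152.0722
  6     1,007.50       629.6307     3,777.7843      26,444.4904
  Σ                    659.4580     3,862.6048      26,829.6977
P = 659.4580.
Convexity = Σ t(t+1)·PV / [P·(1+y)²] = 26,829.6977 / (659.4580 × 1.169642) = 34.78368.

34.78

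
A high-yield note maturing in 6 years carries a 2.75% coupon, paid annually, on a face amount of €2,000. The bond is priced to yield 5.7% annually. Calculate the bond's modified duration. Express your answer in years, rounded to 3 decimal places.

Periodic yield y = 0.057. First find Macaulay duration:
  t   CF        PV=CF/(1+0.057)^t    t·PV
  1        55.00        52.0341        52.0341
  2        55.00        49.2281        98.4561
  3        55.00        46.5734       139.7201
  4        55.00        44.0619       176.2474
  5        55.00        41.6858       208.4288
  6     2,055.00     1,473.5399     8,841.2394
  Σ                  1,707.1230     9,516.1260
P = 1,707.1230; Macaulay duration = 9,516.1260 / 1,707.1230 = 5.57436 years.
Modified duration = D_Mac / (1 + y) = 5.57436 / 1.057 = 5.27376 years.

5.274 years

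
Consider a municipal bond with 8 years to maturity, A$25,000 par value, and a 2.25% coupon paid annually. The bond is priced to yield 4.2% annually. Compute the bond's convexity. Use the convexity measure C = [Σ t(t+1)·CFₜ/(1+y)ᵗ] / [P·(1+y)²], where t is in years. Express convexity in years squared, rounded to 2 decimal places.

59.29

With y = 0.042:
  t   CF        PV=CF/(1+0.042)^t    t·PV        t(t+1)·PV
  1       562.50       539.8273       539.8273       1,079.6545
  2       562.50       518.0684     1,036.1368       3,108.4103
  3       562.50       497.1865     1,491.5596       5,966.2386
  4       562.50       477.1464     1,908.5856       9,542.9280
  5       562.50       457.9140     2,289.5701      13,737.4203
  6       562.50       439.4568     2,636.7409      18,457.1866
  7       562.50       421.7436     2,952.2052      23,617.6412
  8    25,562.50    18,393.3813   147,147.0503   1,324,323.4525
  Σ                 21,744.7243   160,001.6757   1,399,832.9321
P = 21,744.7243.
Convexity = Σ t(t+1)·PV / [P·(1+y)²] = 1,399,832.9321 / (21,744.7243 × 1.085764) = 59.29074.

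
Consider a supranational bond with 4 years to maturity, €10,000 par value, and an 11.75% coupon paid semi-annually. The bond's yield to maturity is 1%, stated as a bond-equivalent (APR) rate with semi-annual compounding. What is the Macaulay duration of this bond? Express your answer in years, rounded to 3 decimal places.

3.430 years

Periodic yield y = 0.005. Discount each cash flow and weight by its period:
  t   CF        PV=CF/(1+0.005)^t    t·PV
  1       587.50       584.5771       584.5771
  2       587.50       581.6688     1,163.3375
  3       587.50       578.7749     1,736.3247
  4       587.50       575.8954     2,303.5817
  5       587.50       573.0303     2,865.1513
  6       587.50       570.1794     3,421.0762
  7       587.50       567.3427     3,971.3986
  8    10,587.50    10,173.3721    81,386.9768
  Σ                 14,204.8406    97,432.4239
Price P = Σ PV = 14,204.8406.
Macaulay duration = Σ(t·PV) / P = 97,432.4239 / 14,204.8406 = 6.85910 half-year periods.
In years: 6.85910 / 2 = 3.42955 years.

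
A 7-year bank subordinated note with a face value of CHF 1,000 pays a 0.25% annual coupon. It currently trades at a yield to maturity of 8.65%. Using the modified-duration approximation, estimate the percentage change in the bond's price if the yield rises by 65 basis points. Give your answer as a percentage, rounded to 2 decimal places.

-4.14%

Periodic yield y = 0.0865. Modified duration first:
  t   CF        PV=CF/(1+0.0865)^t    t·PV
  1         2.50         2.3010         2.3010
  2         2.50         2.1178         4.2356
  3         2.50         1.9492         5.8475
  4         2.50         1.7940         7.1760
  5         2.50         1.6512         8.2558
  6         2.50         1.5197         9.1183
  7     1,002.50       560.8882     3,926.2171
  Σ                    572.2209     3,963.1512
P = 572.2209; D_Mac = 6.92591 yrs; D_mod = 6.92591/(1+0.0865) = 6.37452 yrs.
ΔP/P ≈ -D_mod · Δy = -6.37452 × (+0.0065) = -0.041434 = -4.1434%.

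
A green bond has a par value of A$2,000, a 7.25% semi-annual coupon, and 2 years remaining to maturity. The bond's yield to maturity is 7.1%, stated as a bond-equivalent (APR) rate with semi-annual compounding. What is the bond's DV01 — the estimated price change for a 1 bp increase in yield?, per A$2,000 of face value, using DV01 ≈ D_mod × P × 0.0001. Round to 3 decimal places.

A$0.368

Periodic yield y = 0.0355.
  t   CF        PV=CF/(1+0.0355)^t    t·PV
  1        72.50        70.0145        70.0145
  2        72.50        67.6142       135.2284
  3        72.50        65.2962       195.8885
  4     2,072.50     1,802.5782     7,210.3130
  Σ                  2,005.5031     7,611.4444
P = 2,005.5031; D_Mac = 3.79528 half-year periods = 1.89764 yrs; D_mod = 1.83258 yrs.
DV01 ≈ 1.83258 × 2,005.5031 × 0.0001 = 0.367525.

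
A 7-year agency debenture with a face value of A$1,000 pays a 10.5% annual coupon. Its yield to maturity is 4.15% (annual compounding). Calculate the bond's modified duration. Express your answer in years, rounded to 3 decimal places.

5.341 years

Periodic yield y = 0.0415. First find Macaulay duration:
  t   CF        PV=CF/(1+0.0415)^t    t·PV
  1       105.00       100.8161       100.8161
  2       105.00        96.7990       193.5979
  3       105.00        92.9419       278.8257
  4       105.00        89.2385       356.9540
  5       105.00        85.6827       428.4133
  6       105.00        82.2685       493.6111
  7     1,105.00       831.2801     5,818.9604
  Σ                  1,379.0267     7,671.1784
P = 1,379.0267; Macaulay duration = 7,671.1784 / 1,379.0267 = 5.56275 years.
Modified duration = D_Mac / (1 + y) = 5.56275 / 1.0415 = 5.34109 years.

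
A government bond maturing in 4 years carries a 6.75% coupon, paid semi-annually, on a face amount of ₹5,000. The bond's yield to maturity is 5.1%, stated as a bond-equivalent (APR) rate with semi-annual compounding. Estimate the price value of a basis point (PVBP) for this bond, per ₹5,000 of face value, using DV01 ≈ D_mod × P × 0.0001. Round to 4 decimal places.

Periodic yield y = 0.0255.
  t   CF        PV=CF/(1+0.0255)^t    t·PV
  1       168.75       164.5539       164.5539
  2       168.75       160.4621       320.9242
  3       168.75       156.4721       469.4162
  4       168.75       152.5812       610.3249
  5       168.75       148.7872       743.9358
  6       168.75       145.0874       870.5246
  7       168.75       141.4797       990.3579
  8     5,168.75     4,225.7151    33,805.7205
  Σ                  5,295.1386    37,975.7579
P = 5,295.1386; D_Mac = 7.17182 half-year periods = 3.58591 yrs; D_mod = 3.49674 yrs.
DV01 ≈ 3.49674 × 5,295.1386 × 0.0001 = 1.851573.

₹1.8516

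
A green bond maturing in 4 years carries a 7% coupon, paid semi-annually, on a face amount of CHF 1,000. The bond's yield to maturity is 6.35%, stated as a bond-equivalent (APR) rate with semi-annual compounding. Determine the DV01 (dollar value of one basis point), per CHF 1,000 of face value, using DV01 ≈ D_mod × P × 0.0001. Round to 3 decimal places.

CHF 0.353

Periodic yield y = 0.03175.
  t   CF        PV=CF/(1+0.03175)^t    t·PV
  1        35.00        33.9229        33.9229
  2        35.00        32.8790        65.7581
  3        35.00        31.8673        95.6018
  4        35.00        30.8866       123.5464
  5        35.00        29.9361       149.6807
  6        35.00        29.0149       174.0894
  7        35.00        28.1220       196.8542
  8     1,035.00       806.0176     6,448.1409
  Σ                  1,022.6465     7,287.5944
P = 1,022.6465; D_Mac = 7.12621 half-year periods = 3.56311 yrs; D_mod = 3.45346 yrs.
DV01 ≈ 3.45346 × 1,022.6465 × 0.0001 = 0.353167.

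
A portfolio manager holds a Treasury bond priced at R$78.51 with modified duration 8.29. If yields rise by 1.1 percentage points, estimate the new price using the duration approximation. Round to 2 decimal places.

R$71.35

Duration approximation: ΔP/P ≈ -D_mod · Δy = -8.29 × (+0.011) = -0.091190.
New price ≈ 78.51 × (1 - 0.091190) = 71.3506731.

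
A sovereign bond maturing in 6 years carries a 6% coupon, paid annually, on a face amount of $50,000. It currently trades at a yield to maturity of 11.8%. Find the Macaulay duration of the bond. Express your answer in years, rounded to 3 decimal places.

Periodic yield y = 0.118. Discount each cash flow and weight by its year:
  t   CF        PV=CF/(1+0.118)^t    t·PV
  1     3,000.00     2,683.3631     2,683.3631
  2     3,000.00     2,400.1459     4,800.2919
  3     3,000.00     2,146.8210     6,440.4631
  4     3,000.00     1,920.2335     7,680.9340
  5     3,000.00     1,717.5613     8,587.8063
  6    53,000.00    27,140.9502   162,845.7012
  Σ                 38,009.0751   193,038.5597
Price P = Σ PV = 38,009.0751.
Macaulay duration = Σ(t·PV) / P = 193,038.5597 / 38,009.0751 = 5.07875 years.

5.079 years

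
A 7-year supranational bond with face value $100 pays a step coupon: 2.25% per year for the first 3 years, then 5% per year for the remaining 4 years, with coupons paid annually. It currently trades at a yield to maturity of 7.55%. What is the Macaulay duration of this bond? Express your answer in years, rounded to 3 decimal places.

6.359 years

Periodic yield y = 0.0755. Discount each cash flow and weight by its year:
  t   CF        PV=CF/(1+0.0755)^t    t·PV
  1         2.25         2.0921         2.0921
  2         2.25         1.9452         3.8904
  3         2.25         1.8086         5.4259
  4         5.00         3.7370        14.9482
  5         5.00         3.4747        17.3735
  6         5.00         3.2308        19.3847
  7       105.00        63.0836       441.5851
  Σ                     79.3720       504.6999
Price P = Σ PV = 79.3720.
Macaulay duration = Σ(t·PV) / P = 504.6999 / 79.3720 = 6.35866 years.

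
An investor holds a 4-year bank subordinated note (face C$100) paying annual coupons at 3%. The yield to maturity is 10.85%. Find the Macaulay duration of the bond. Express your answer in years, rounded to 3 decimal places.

Periodic yield y = 0.1085. Discount each cash flow and weight by its year:
  t   CF        PV=CF/(1+0.1085)^t    t·PV
  1         3.00         2.7064         2.7064
  2         3.00         2.4415         4.8829
  3         3.00         2.2025         6.6075
  4       103.00        68.2173       272.8691
  Σ                     75.5676       287.0659
Price P = Σ PV = 75.5676.
Macaulay duration = Σ(t·PV) / P = 287.0659 / 75.5676 = 3.79880 years.

3.799 years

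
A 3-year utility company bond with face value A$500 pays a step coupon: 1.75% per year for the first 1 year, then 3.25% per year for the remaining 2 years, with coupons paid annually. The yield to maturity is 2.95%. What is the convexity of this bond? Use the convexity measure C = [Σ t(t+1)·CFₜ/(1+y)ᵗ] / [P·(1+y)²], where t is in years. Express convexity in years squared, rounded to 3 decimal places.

10.986

With y = 0.0295:
  t   CF        PV=CF/(1+0.0295)^t    t·PV        t(t+1)·PV
  1         8.75         8.4993         8.4993          16.9985
  2        16.25        15.3321        30.6641          91.9924
  3       516.25       473.1306     1,419.3917       5,677.5669
  Σ                    496.9619     1,458.5551       5,786.5578
P = 496.9619.
Convexity = Σ t(t+1)·PV / [P·(1+y)²] = 5,786.5578 / (496.9619 × 1.059870) = 10.98612.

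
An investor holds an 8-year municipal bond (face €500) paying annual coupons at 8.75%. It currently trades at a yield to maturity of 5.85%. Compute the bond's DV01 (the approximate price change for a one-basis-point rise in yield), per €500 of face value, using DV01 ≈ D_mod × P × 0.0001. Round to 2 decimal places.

Periodic yield y = 0.0585.
  t   CF        PV=CF/(1+0.0585)^t    t·PV
  1        43.75        41.3321        41.3321
  2        43.75        39.0478        78.0956
  3        43.75        36.8897       110.6692
  4        43.75        34.8509       139.4038
  5        43.75        32.9248       164.6242
  6        43.75        31.1052       186.6312
  7        43.75        29.3861       205.7027
  8       543.75       345.0423     2,760.3386
  Σ                    590.5790     3,686.7973
P = 590.5790; D_Mac = 6.24268 yrs; D_mod = 5.89767 yrs.
DV01 ≈ 5.89767 × 590.5790 × 0.0001 = 0.348304.

€0.35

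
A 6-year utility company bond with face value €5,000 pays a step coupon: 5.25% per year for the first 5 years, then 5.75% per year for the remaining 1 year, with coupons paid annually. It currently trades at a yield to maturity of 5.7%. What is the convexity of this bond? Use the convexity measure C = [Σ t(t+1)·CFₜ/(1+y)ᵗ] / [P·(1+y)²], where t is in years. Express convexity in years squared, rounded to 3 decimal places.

With y = 0.057:
  t   CF        PV=CF/(1+0.057)^t    t·PV        t(t+1)·PV
  1       262.50       248.3444       248.3444         496.6887
  2       262.50       234.9521       469.9042       1,409.7126
  3       262.50       222.2820       666.8461       2,667.3843
  4       262.50       210.2952       841.1808       4,205.9040
  5       262.50       198.9548       994.7739       5,968.6433
  6     5,287.50     3,791.4074    22,748.4446     159,239.1120
  Σ                  4,906.2359    25,969.4939     173,987.4449
P = 4,906.2359.
Convexity = Σ t(t+1)·PV / [P·(1+y)²] = 173,987.4449 / (4,906.2359 × 1.117249) = 31.74092.

31.741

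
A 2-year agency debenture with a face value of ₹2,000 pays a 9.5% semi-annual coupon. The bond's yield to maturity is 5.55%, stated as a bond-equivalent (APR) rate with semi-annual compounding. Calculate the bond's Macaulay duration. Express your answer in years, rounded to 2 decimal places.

1.87 years

Periodic yield y = 0.02775. Discount each cash flow and weight by its period:
  t   CF        PV=CF/(1+0.02775)^t    t·PV
  1        95.00        92.4349        92.4349
  2        95.00        89.9391       179.8782
  3        95.00        87.5107       262.5321
  4     2,095.00     1,877.7341     7,510.9363
  Σ                  2,147.6188     8,045.7815
Price P = Σ PV = 2,147.6188.
Macaulay duration = Σ(t·PV) / P = 8,045.7815 / 2,147.6188 = 3.74637 half-year periods.
In years: 3.74637 / 2 = 1.87319 years.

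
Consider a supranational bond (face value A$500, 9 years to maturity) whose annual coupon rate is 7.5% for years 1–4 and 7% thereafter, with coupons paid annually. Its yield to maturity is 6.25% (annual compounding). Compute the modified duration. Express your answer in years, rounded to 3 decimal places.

Periodic yield y = 0.0625. First find Macaulay duration:
  t   CF        PV=CF/(1+0.0625)^t    t·PV
  1        37.50        35.2941        35.2941
  2        37.50        33.2180        66.4360
  3        37.50        31.2640        93.7920
  4        37.50        29.4249       117.6997
  5        35.00        25.8478       129.2389
  6        35.00        24.3273       145.9640
  7        35.00        22.8963       160.2742
  8        35.00        21.5495       172.3957
  9       535.00       310.0226     2,790.2033
  Σ                    533.8445     3,711.2979
P = 533.8445; Macaulay duration = 3,711.2979 / 533.8445 = 6.95202 years.
Modified duration = D_Mac / (1 + y) = 6.95202 / 1.0625 = 6.54308 years.

6.543 years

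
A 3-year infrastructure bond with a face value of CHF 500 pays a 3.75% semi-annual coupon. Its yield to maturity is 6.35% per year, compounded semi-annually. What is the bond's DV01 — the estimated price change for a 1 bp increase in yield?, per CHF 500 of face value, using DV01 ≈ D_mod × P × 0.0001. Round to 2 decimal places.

Periodic yield y = 0.03175.
  t   CF        PV=CF/(1+0.03175)^t    t·PV
  1        9.375         9.0865         9.0865
  2        9.375         8.8069        17.6138
  3        9.375         8.5359        25.6076
  4        9.375         8.2732        33.0928
  5        9.375         8.0186        40.0930
  6      509.375       422.2705     2,533.6231
  Σ                    464.9916     2,659.1168
P = 464.9916; D_Mac = 5.71863 half-year periods = 2.85932 yrs; D_mod = 2.77133 yrs.
DV01 ≈ 2.77133 × 464.9916 × 0.0001 = 0.128864.

CHF 0.13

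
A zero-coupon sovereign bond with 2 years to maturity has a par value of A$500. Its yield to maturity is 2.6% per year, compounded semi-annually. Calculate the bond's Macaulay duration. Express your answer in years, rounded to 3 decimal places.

2.000 years

A zero-coupon bond has a single cash flow at maturity, so its Macaulay duration equals its maturity: 2 years.
(Equivalently: 4 semi-annual periods ÷ 2 = 2 years.)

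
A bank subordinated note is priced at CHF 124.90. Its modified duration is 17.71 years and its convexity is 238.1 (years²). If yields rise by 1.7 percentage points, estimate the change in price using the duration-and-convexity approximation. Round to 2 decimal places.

-CHF 33.31

Duration effect: -D_mod·Δy = -17.71 × (+0.017) = -0.301070
Convexity effect: ½·C·(Δy)² = 0.5 × 238.1 × (0.017)² = +0.03440545
ΔP/P ≈ -0.301070 + 0.03440545 = -0.26666455
ΔP ≈ 124.90 × (-0.26666455) = -33.306402295.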